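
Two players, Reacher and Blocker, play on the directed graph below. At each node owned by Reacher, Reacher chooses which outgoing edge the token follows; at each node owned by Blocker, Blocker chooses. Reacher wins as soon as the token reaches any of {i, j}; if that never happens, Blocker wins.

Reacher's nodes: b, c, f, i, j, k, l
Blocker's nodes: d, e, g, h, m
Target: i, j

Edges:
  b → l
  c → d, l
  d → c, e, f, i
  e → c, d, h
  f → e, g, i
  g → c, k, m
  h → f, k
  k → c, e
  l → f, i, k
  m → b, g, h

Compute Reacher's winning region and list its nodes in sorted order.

b, c, f, h, i, j, k, l

A0 = {i, j}
A1: add {f, l} — f (Reacher) has f→i; l (Reacher) has l→i.
A2: add {b, c} — b (Reacher) has b→l; c (Reacher) has c→l.
A3: add {k} — k (Reacher) has k→c.
A4: add {h} — h (Blocker): all of {f, k} already in.
A5 = A4; e.g. d (Blocker) can still go to e. Fixed point.
Reacher's winning region = {b, c, f, h, i, j, k, l}.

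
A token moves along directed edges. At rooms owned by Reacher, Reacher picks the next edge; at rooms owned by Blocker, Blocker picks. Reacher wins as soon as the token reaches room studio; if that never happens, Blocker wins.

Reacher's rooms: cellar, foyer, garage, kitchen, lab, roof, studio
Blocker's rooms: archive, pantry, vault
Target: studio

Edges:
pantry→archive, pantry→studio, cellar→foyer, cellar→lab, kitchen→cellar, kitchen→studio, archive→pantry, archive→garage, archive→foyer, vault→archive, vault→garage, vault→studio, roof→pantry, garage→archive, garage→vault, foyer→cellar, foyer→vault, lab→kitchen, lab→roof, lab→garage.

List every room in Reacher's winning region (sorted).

A0 = {studio}
A1: add {kitchen} — kitchen (Reacher) has kitchen→studio.
A2: add {lab} — lab (Reacher) has lab→kitchen.
A3: add {cellar} — cellar (Reacher) has cellar→lab.
A4: add {foyer} — foyer (Reacher) has foyer→cellar.
A5 = A4; e.g. pantry (Blocker) can still go to archive. Fixed point.
Reacher's winning region = {cellar, foyer, kitchen, lab, studio}.

cellar, foyer, kitchen, lab, studio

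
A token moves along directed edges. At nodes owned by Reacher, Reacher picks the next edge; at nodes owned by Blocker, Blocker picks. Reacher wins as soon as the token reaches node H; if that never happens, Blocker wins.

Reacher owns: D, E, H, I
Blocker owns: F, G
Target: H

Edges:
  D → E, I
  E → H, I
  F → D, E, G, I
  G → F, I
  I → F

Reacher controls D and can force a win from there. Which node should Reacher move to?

A0 = {H}
A1: add {E} — E (Reacher) has E→H.
A2: add {D} — D (Reacher) has D→E.
A3 = A2; e.g. F (Blocker) can still go to G. Fixed point.
From D, successor E is in the attractor (rank 1); the other successor I is not.

E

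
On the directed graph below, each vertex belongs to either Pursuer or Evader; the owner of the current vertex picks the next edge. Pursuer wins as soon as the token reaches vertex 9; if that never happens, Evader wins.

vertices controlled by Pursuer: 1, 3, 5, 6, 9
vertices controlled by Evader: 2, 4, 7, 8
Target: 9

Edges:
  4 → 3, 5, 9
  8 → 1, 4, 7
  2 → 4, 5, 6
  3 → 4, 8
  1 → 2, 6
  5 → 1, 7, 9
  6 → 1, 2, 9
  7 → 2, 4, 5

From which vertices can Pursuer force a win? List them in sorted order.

A0 = {9}
A1: add {5, 6} — 5 (Pursuer) has 5→9; 6 (Pursuer) has 6→9.
A2: add {1} — 1 (Pursuer) has 1→6.
A3 = A2; e.g. 2 (Evader) can still go to 4. Fixed point.
Pursuer's winning region = {1, 5, 6, 9}.

1, 5, 6, 9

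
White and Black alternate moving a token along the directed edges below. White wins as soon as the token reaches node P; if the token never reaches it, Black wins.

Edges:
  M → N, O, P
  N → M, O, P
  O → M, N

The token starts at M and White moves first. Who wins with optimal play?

White

Track states (vertex, player-to-move).
A0 = {(P,White), (P,Black)}
A1: add {(M,White), (N,White)}.
(M,White) ∈ A1 ⇒ White forces the target.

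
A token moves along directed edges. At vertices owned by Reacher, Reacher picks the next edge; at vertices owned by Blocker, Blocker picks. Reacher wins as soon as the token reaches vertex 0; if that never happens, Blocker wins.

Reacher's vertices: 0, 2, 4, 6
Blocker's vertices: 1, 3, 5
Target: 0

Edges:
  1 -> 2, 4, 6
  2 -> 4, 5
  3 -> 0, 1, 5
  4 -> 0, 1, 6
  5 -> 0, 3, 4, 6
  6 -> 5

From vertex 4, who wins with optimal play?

Reacher

A0 = {0}
A1: add {4} — 4 (Reacher) has 4→0.
4 ∈ A1, so Reacher can force the target.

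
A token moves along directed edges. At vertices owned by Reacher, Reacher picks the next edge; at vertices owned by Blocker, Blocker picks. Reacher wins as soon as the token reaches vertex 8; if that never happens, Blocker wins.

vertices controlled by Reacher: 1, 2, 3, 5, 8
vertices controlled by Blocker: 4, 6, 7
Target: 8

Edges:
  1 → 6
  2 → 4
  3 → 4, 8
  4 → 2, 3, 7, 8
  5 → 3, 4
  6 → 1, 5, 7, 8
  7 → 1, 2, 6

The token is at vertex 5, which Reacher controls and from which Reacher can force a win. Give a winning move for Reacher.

A0 = {8}
A1: add {3} — 3 (Reacher) has 3→8.
A2: add {5} — 5 (Reacher) has 5→3.
A3 = A2; e.g. 1 (Reacher) has no edge into A2. Fixed point.
From 5, successor 3 is in the attractor (rank 1); the other successor 4 is not.

3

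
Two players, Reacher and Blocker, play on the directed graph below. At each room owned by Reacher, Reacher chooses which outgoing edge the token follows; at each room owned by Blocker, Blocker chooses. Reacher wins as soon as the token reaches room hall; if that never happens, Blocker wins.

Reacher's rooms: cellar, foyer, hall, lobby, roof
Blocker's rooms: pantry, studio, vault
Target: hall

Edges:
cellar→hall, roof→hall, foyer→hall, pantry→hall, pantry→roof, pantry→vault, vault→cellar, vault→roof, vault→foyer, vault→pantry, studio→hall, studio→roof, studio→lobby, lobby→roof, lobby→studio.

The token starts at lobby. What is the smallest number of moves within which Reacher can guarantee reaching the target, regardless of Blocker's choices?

2

A0 = {hall}
A1: add {cellar, foyer, roof} — cellar (Reacher) has cellar→hall; roof (Reacher) has roof→hall; foyer (Reacher) has foyer→hall.
A2: add {lobby} — lobby (Reacher) has lobby→roof.
lobby enters the attractor at level 2, so Reacher can force the target in 2 moves from there.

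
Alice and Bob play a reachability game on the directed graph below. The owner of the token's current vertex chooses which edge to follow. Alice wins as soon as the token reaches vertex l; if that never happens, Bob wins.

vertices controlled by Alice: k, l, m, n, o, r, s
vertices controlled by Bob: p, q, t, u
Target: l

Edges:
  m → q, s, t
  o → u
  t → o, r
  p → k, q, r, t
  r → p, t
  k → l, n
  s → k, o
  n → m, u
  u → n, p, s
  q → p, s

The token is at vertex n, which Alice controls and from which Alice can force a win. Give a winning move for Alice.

m

A0 = {l}
A1: add {k} — k (Alice) has k→l.
A2: add {s} — s (Alice) has s→k.
A3: add {m} — m (Alice) has m→s.
A4: add {n} — n (Alice) has n→m.
A5 = A4; e.g. o (Alice) has no edge into A4. Fixed point.
From n, successor m is in the attractor (rank 3); the other successor u is not.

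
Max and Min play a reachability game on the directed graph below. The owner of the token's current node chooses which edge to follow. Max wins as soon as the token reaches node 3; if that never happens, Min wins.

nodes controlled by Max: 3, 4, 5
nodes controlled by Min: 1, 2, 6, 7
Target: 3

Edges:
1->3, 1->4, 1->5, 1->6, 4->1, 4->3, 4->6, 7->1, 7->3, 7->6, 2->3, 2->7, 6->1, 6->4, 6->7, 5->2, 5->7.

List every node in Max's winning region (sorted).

3, 4

A0 = {3}
A1: add {4} — 4 (Max) has 4→3.
A2 = A1; e.g. 1 (Min) can still go to 5. Fixed point.
Max's winning region = {3, 4}.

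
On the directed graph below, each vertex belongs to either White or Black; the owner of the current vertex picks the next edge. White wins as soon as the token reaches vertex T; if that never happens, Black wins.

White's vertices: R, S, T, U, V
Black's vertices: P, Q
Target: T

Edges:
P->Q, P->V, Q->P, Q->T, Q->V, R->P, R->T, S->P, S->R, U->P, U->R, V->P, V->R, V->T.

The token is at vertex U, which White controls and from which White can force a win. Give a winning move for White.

A0 = {T}
A1: add {R, V} — R (White) has R→T; V (White) has V→T.
A2: add {S, U} — S (White) has S→R; U (White) has U→R.
A3 = A2; e.g. P (Black) can still go to Q. Fixed point.
From U, successor R is in the attractor (rank 1); the other successor P is not.

R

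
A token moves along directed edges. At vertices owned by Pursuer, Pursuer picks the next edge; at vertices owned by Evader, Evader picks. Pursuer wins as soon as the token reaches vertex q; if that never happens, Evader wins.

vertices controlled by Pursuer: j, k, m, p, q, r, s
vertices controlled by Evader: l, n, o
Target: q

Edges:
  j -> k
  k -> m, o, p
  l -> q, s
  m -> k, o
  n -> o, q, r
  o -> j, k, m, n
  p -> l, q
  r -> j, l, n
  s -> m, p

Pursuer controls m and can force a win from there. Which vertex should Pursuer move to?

k

A0 = {q}
A1: add {p} — p (Pursuer) has p→q.
A2: add {k, s} — k (Pursuer) has k→p; s (Pursuer) has s→p.
A3: add {j, l, m} — j (Pursuer) has j→k; l (Evader): all of {q, s} already in; m (Pursuer) has m→k.
A4: add {r} — r (Pursuer) has r→j.
A5 = A4; e.g. n (Evader) can still go to o. Fixed point.
From m, successor k is in the attractor (rank 2); the other successor o is not.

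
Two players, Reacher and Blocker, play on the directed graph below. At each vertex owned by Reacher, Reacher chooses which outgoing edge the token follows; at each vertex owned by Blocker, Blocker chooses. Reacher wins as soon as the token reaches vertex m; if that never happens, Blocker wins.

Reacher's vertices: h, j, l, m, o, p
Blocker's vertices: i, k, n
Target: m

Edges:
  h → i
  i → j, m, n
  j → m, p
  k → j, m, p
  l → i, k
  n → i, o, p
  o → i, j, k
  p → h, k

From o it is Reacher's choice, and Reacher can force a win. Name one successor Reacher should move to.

A0 = {m}
A1: add {j} — j (Reacher) has j→m.
A2: add {o} — o (Reacher) has o→j.
A3 = A2; e.g. h (Reacher) has no edge into A2. Fixed point.
From o, successor j is in the attractor (rank 1); the other successors i, k are not.

j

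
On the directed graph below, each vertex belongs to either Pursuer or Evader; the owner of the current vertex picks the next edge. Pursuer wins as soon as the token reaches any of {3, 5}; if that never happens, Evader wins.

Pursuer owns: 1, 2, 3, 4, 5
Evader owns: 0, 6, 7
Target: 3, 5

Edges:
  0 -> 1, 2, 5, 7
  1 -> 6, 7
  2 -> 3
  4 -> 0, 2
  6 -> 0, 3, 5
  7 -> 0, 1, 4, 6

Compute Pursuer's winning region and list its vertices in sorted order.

2, 3, 4, 5

A0 = {3, 5}
A1: add {2} — 2 (Pursuer) has 2→3.
A2: add {4} — 4 (Pursuer) has 4→2.
A3 = A2; e.g. 0 (Evader) can still go to 1. Fixed point.
Pursuer's winning region = {2, 3, 4, 5}.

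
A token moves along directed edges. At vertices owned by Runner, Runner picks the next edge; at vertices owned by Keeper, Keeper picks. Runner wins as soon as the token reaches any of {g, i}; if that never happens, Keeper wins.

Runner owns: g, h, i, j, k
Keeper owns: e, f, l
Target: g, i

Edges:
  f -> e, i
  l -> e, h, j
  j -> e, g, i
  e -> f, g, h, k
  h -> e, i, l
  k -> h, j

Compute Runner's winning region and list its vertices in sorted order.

g, h, i, j, k

A0 = {g, i}
A1: add {h, j} — h (Runner) has h→i; j (Runner) has j→g.
A2: add {k} — k (Runner) has k→h.
A3 = A2; e.g. e (Keeper) can still go to f. Fixed point.
Runner's winning region = {g, h, i, j, k}.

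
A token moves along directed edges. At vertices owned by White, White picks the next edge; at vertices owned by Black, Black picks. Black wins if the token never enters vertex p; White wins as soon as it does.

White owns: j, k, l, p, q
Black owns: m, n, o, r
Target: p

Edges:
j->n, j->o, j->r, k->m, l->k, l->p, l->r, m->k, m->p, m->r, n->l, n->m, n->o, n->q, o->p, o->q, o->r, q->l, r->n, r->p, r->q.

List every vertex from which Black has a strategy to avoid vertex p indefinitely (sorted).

j, k, m, n, o, r

A0 = {p}
A1: add {l} — l (White) has l→p.
A2: add {q} — q (White) has q→l.
A3 = A2; e.g. j (White) has no edge into A2. Fixed point.
White's attractor = {l, p, q}; Black avoids the target exactly from the complement.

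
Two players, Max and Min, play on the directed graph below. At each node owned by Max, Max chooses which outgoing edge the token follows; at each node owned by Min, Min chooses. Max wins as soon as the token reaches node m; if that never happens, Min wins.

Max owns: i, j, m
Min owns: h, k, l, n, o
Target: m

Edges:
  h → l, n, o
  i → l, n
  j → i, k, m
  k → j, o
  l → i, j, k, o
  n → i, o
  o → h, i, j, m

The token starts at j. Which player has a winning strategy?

A0 = {m}
A1: add {j} — j (Max) has j→m.
A2 = A1; e.g. h (Min) can still go to l. Fixed point.
j ∈ A1, so Max can force the target.

Max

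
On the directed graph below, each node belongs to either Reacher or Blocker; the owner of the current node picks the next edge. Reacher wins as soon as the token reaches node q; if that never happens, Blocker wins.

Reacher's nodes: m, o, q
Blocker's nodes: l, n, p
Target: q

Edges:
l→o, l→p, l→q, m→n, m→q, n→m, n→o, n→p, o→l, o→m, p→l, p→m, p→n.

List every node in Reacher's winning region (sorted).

m, o, q

A0 = {q}
A1: add {m} — m (Reacher) has m→q.
A2: add {o} — o (Reacher) has o→m.
A3 = A2; e.g. l (Blocker) can still go to p. Fixed point.
Reacher's winning region = {m, o, q}.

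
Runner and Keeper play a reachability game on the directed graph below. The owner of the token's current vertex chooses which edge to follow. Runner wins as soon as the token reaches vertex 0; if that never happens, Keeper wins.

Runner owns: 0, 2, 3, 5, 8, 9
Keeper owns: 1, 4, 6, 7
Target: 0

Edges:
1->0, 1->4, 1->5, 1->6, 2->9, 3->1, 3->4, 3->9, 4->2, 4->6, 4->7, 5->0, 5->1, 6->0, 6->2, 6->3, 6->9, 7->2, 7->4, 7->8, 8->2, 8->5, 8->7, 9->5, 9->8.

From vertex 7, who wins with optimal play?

A0 = {0}
A1: add {5} — 5 (Runner) has 5→0.
A2: add {8, 9} — 8 (Runner) has 8→5; 9 (Runner) has 9→5.
A3: add {2, 3} — 2 (Runner) has 2→9; 3 (Runner) has 3→9.
A4: add {6} — 6 (Keeper): all of {0, 2, 3, 9} already in.
A5 = A4; e.g. 1 (Keeper) can still go to 4. Fixed point.
7 never enters the attractor, so Keeper can avoid the target forever.

Keeper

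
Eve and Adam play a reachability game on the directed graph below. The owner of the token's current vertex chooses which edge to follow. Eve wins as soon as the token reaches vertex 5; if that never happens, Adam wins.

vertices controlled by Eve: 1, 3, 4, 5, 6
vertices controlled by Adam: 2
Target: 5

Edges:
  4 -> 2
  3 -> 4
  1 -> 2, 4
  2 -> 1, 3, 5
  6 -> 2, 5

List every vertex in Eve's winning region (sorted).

5, 6

A0 = {5}
A1: add {6} — 6 (Eve) has 6→5.
A2 = A1; e.g. 1 (Eve) has no edge into A1. Fixed point.
Eve's winning region = {5, 6}.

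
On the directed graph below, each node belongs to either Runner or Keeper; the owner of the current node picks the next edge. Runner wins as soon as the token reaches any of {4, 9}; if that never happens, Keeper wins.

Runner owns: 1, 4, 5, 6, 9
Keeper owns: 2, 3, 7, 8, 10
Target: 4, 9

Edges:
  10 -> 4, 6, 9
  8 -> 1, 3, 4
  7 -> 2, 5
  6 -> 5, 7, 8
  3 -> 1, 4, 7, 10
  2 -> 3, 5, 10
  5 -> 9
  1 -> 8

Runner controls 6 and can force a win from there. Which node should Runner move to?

A0 = {4, 9}
A1: add {5} — 5 (Runner) has 5→9.
A2: add {6} — 6 (Runner) has 6→5.
A3: add {10} — 10 (Keeper): all of {4, 6, 9} already in.
A4 = A3; e.g. 1 (Runner) has no edge into A3. Fixed point.
From 6, successor 5 is in the attractor (rank 1); the other successors 7, 8 are not.

5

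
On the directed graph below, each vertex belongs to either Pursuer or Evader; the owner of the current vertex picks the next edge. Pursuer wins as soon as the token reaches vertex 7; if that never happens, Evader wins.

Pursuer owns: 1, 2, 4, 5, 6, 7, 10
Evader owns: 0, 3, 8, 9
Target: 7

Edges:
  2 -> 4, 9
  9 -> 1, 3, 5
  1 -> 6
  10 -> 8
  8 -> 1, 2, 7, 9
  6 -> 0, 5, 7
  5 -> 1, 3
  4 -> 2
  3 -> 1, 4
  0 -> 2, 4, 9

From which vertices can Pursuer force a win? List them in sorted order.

1, 5, 6, 7

A0 = {7}
A1: add {6} — 6 (Pursuer) has 6→7.
A2: add {1} — 1 (Pursuer) has 1→6.
A3: add {5} — 5 (Pursuer) has 5→1.
A4 = A3; e.g. 0 (Evader) can still go to 2. Fixed point.
Pursuer's winning region = {1, 5, 6, 7}.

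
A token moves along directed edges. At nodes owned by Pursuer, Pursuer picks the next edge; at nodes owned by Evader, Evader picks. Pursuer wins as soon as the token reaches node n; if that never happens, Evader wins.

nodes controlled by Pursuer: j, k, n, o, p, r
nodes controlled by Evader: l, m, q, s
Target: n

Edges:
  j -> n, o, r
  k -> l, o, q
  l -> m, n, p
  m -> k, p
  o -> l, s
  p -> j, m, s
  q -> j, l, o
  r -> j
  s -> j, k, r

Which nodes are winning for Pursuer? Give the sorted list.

A0 = {n}
A1: add {j} — j (Pursuer) has j→n.
A2: add {p, r} — p (Pursuer) has p→j; r (Pursuer) has r→j.
A3 = A2; e.g. k (Pursuer) has no edge into A2. Fixed point.
Pursuer's winning region = {j, n, p, r}.

j, n, p, r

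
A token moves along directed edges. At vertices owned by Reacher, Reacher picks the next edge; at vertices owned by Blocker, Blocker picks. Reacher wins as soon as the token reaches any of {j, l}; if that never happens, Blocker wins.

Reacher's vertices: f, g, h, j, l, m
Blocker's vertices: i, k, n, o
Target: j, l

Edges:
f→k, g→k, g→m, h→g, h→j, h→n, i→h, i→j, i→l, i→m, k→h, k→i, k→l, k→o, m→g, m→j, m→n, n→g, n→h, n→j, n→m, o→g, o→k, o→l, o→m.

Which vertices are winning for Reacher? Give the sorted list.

A0 = {j, l}
A1: add {h, m} — h (Reacher) has h→j; m (Reacher) has m→j.
A2: add {g, i} — g (Reacher) has g→m; i (Blocker): all of {h, j, l, m} already in.
A3: add {n} — n (Blocker): all of {g, h, j, m} already in.
A4 = A3; e.g. f (Reacher) has no edge into A3. Fixed point.
Reacher's winning region = {g, h, i, j, l, m, n}.

g, h, i, j, l, m, n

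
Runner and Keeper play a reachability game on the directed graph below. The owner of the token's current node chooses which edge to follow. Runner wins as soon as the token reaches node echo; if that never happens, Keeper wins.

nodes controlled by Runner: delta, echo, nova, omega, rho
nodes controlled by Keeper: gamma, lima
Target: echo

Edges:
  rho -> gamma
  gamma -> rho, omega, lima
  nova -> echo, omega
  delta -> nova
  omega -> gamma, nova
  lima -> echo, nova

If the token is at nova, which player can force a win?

Runner

A0 = {echo}
A1: add {nova} — nova (Runner) has nova→echo.
nova ∈ A1, so Runner can force the target.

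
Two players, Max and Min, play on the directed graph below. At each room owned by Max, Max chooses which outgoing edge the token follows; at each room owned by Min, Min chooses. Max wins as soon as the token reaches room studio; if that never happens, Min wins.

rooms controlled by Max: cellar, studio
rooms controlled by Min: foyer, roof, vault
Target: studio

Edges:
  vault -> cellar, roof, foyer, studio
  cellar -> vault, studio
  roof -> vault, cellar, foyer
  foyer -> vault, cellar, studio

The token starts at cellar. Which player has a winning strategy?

A0 = {studio}
A1: add {cellar} — cellar (Max) has cellar→studio.
A2 = A1; e.g. vault (Min) can still go to roof. Fixed point.
cellar ∈ A1, so Max can force the target.

Max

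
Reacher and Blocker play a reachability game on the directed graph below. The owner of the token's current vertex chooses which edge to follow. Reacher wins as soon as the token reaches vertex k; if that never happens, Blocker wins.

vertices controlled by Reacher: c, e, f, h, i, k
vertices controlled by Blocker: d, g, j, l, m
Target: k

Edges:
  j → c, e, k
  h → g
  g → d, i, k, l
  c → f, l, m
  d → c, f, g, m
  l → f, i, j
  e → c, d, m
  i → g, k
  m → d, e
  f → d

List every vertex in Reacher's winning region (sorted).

A0 = {k}
A1: add {i} — i (Reacher) has i→k.
A2 = A1; e.g. c (Reacher) has no edge into A1. Fixed point.
Reacher's winning region = {i, k}.

i, k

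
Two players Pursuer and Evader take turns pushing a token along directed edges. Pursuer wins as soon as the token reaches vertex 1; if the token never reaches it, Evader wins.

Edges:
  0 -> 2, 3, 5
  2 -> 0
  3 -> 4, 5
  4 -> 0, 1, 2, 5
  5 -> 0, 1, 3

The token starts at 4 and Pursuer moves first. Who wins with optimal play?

Pursuer

Track states (vertex, player-to-move).
A0 = {(1,Pursuer), (1,Evader)}
A1: add {(4,Pursuer), (5,Pursuer)}.
(4,Pursuer) ∈ A1 ⇒ Pursuer forces the target.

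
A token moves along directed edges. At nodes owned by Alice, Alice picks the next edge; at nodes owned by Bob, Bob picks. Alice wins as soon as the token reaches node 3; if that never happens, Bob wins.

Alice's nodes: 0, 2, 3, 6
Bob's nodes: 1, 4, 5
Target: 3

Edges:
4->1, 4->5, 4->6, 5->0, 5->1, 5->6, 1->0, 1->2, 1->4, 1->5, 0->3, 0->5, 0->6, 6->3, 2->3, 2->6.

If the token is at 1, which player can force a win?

A0 = {3}
A1: add {0, 2, 6} — 0 (Alice) has 0→3; 2 (Alice) has 2→3; 6 (Alice) has 6→3.
A2 = A1; e.g. 1 (Bob) can still go to 4. Fixed point.
1 never enters the attractor, so Bob can avoid the target forever.

Bob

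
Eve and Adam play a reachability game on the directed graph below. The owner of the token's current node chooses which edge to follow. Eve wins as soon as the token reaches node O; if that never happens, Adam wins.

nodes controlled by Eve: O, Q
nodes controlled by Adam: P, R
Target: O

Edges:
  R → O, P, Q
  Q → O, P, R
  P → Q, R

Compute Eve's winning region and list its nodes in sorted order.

O, Q

A0 = {O}
A1: add {Q} — Q (Eve) has Q→O.
A2 = A1; e.g. P (Adam) can still go to R. Fixed point.
Eve's winning region = {O, Q}.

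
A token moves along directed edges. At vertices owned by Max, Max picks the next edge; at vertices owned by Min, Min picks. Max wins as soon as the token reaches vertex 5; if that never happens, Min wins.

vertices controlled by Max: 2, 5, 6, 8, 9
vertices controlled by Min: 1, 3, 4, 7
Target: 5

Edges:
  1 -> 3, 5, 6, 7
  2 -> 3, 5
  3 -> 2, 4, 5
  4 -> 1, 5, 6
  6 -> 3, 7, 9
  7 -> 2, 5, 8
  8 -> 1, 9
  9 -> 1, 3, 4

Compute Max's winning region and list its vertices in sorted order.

A0 = {5}
A1: add {2} — 2 (Max) has 2→5.
A2 = A1; e.g. 1 (Min) can still go to 3. Fixed point.
Max's winning region = {2, 5}.

2, 5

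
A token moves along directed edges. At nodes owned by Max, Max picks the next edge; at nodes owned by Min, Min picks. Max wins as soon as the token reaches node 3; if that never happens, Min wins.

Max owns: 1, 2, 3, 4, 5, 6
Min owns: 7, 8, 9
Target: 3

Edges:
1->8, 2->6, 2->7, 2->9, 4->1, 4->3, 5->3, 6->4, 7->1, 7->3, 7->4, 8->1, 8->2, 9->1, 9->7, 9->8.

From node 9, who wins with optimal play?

Min

A0 = {3}
A1: add {4, 5} — 4 (Max) has 4→3; 5 (Max) has 5→3.
A2: add {6} — 6 (Max) has 6→4.
A3: add {2} — 2 (Max) has 2→6.
A4 = A3; e.g. 1 (Max) has no edge into A3. Fixed point.
9 never enters the attractor, so Min can avoid the target forever.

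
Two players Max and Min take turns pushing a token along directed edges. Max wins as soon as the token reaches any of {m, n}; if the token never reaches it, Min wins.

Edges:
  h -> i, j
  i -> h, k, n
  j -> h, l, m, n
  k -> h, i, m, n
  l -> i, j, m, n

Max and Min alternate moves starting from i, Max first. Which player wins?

Max

Track states (vertex, player-to-move).
A0 = {(m,Max), (m,Min), (n,Max), (n,Min)}
A1: add {(i,Max), (j,Max), (k,Max), (l,Max)}.
(i,Max) ∈ A1 ⇒ Max forces the target.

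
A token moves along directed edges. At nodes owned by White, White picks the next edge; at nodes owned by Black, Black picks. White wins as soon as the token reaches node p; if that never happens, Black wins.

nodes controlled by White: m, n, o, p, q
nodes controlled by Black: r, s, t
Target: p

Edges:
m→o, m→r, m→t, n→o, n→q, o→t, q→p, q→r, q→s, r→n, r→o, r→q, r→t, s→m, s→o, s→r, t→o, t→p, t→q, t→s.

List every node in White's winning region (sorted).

n, p, q

A0 = {p}
A1: add {q} — q (White) has q→p.
A2: add {n} — n (White) has n→q.
A3 = A2; e.g. m (White) has no edge into A2. Fixed point.
White's winning region = {n, p, q}.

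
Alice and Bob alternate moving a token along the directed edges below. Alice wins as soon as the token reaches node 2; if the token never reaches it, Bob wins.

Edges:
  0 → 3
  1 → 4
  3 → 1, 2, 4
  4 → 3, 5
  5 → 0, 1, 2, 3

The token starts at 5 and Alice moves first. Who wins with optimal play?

Alice

Track states (vertex, player-to-move).
A0 = {(2,Alice), (2,Bob)}
A1: add {(3,Alice), (5,Alice)}.
(5,Alice) ∈ A1 ⇒ Alice forces the target.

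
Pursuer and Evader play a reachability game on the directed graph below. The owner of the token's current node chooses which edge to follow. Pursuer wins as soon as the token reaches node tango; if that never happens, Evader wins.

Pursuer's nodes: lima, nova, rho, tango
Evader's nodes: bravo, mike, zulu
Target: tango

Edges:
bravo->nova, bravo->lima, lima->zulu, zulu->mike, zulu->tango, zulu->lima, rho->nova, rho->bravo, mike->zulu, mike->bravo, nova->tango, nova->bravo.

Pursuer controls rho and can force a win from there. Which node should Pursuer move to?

A0 = {tango}
A1: add {nova} — nova (Pursuer) has nova→tango.
A2: add {rho} — rho (Pursuer) has rho→nova.
A3 = A2; e.g. zulu (Evader) can still go to mike. Fixed point.
From rho, successor nova is in the attractor (rank 1); the other successor bravo is not.

nova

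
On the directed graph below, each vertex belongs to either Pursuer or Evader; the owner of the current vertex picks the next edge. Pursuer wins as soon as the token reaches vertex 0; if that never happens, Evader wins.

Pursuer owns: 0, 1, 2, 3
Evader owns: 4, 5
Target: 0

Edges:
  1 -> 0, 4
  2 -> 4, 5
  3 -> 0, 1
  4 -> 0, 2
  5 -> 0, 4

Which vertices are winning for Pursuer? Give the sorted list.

A0 = {0}
A1: add {1, 3} — 1 (Pursuer) has 1→0; 3 (Pursuer) has 3→0.
A2 = A1; e.g. 2 (Pursuer) has no edge into A1. Fixed point.
Pursuer's winning region = {0, 1, 3}.

0, 1, 3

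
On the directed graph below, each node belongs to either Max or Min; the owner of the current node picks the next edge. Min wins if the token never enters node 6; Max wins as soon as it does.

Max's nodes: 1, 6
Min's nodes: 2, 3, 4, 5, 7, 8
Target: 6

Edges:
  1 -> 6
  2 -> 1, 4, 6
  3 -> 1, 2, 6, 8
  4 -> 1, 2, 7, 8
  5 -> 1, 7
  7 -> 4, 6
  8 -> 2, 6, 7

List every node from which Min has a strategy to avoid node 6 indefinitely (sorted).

A0 = {6}
A1: add {1} — 1 (Max) has 1→6.
A2 = A1; e.g. 2 (Min) can still go to 4. Fixed point.
Max's attractor = {1, 6}; Min avoids the target exactly from the complement.

2, 3, 4, 5, 7, 8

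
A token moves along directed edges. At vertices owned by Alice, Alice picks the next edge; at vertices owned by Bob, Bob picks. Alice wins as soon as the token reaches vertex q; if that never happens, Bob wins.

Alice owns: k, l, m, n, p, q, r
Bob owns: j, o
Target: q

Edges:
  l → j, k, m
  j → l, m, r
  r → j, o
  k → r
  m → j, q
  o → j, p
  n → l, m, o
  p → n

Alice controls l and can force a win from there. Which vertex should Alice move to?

m

A0 = {q}
A1: add {m} — m (Alice) has m→q.
A2: add {l, n} — l (Alice) has l→m; n (Alice) has n→m.
A3: add {p} — p (Alice) has p→n.
A4 = A3; e.g. j (Bob) can still go to r. Fixed point.
From l, successor m is in the attractor (rank 1); the other successors j, k are not.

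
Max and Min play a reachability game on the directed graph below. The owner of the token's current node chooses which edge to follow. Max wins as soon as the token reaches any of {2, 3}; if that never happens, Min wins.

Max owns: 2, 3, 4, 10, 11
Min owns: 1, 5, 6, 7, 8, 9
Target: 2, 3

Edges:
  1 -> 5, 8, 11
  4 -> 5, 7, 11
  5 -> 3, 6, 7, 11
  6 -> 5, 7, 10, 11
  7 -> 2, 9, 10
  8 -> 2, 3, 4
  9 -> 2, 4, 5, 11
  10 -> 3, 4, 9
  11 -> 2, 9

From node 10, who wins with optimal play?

A0 = {2, 3}
A1: add {10, 11} — 10 (Max) has 10→3; 11 (Max) has 11→2.
10 ∈ A1, so Max can force the target.

Max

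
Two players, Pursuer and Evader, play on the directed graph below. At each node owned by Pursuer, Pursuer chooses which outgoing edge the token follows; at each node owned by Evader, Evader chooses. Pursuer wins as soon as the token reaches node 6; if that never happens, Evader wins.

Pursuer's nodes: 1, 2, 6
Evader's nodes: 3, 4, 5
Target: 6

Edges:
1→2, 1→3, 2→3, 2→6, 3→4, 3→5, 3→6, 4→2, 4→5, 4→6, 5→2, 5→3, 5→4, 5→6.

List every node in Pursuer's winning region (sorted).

A0 = {6}
A1: add {2} — 2 (Pursuer) has 2→6.
A2: add {1} — 1 (Pursuer) has 1→2.
A3 = A2; e.g. 3 (Evader) can still go to 4. Fixed point.
Pursuer's winning region = {1, 2, 6}.

1, 2, 6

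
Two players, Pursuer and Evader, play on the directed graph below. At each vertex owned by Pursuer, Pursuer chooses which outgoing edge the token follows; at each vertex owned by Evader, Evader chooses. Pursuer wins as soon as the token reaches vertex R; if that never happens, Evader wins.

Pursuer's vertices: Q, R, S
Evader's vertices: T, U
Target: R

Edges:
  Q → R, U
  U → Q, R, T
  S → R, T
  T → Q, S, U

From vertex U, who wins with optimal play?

Evader

A0 = {R}
A1: add {Q, S} — Q (Pursuer) has Q→R; S (Pursuer) has S→R.
A2 = A1; e.g. T (Evader) can still go to U. Fixed point.
U never enters the attractor, so Evader can avoid the target forever.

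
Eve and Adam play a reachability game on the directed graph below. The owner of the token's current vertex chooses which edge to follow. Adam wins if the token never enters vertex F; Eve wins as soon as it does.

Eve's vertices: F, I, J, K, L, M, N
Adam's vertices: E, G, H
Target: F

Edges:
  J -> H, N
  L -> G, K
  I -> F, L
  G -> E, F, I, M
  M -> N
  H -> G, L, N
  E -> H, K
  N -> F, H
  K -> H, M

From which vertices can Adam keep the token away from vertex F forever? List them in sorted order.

A0 = {F}
A1: add {I, N} — I (Eve) has I→F; N (Eve) has N→F.
A2: add {J, M} — J (Eve) has J→N; M (Eve) has M→N.
A3: add {K} — K (Eve) has K→M.
A4: add {L} — L (Eve) has L→K.
A5 = A4; e.g. E (Adam) can still go to H. Fixed point.
Eve's attractor = {F, I, J, K, L, M, N}; Adam avoids the target exactly from the complement.

E, G, H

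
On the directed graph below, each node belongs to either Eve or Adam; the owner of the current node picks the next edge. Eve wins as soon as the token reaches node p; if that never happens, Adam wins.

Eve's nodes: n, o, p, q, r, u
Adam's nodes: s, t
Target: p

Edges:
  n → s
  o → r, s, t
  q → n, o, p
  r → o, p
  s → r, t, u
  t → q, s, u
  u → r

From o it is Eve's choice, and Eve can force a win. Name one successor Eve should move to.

r

A0 = {p}
A1: add {q, r} — q (Eve) has q→p; r (Eve) has r→p.
A2: add {o, u} — o (Eve) has o→r; u (Eve) has u→r.
A3 = A2; e.g. n (Eve) has no edge into A2. Fixed point.
From o, successor r is in the attractor (rank 1); the other successors s, t are not.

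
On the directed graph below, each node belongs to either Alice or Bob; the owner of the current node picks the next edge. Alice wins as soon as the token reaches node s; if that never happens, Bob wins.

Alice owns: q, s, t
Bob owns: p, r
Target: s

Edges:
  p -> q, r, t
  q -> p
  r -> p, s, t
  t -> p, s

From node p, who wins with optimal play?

A0 = {s}
A1: add {t} — t (Alice) has t→s.
A2 = A1; e.g. p (Bob) can still go to q. Fixed point.
p never enters the attractor, so Bob can avoid the target forever.

Bob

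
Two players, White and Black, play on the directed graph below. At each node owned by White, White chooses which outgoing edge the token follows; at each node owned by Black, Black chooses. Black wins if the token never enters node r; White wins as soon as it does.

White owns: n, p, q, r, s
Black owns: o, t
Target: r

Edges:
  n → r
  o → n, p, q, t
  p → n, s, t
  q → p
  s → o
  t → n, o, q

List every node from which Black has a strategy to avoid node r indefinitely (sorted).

A0 = {r}
A1: add {n} — n (White) has n→r.
A2: add {p} — p (White) has p→n.
A3: add {q} — q (White) has q→p.
A4 = A3; e.g. o (Black) can still go to t. Fixed point.
White's attractor = {n, p, q, r}; Black avoids the target exactly from the complement.

o, s, t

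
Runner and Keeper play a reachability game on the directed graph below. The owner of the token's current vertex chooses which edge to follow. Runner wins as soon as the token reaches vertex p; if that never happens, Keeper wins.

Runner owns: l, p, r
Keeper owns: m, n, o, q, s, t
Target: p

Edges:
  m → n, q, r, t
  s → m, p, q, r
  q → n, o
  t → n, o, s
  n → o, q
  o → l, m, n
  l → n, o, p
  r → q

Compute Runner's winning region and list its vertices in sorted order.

A0 = {p}
A1: add {l} — l (Runner) has l→p.
A2 = A1; e.g. m (Keeper) can still go to n. Fixed point.
Runner's winning region = {l, p}.

l, p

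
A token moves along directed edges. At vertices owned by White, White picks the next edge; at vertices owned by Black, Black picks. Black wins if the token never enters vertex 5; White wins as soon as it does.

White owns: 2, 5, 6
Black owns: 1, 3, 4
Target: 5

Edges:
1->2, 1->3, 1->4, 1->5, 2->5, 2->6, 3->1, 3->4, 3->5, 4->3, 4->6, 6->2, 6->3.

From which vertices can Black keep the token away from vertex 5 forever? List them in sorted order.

A0 = {5}
A1: add {2} — 2 (White) has 2→5.
A2: add {6} — 6 (White) has 6→2.
A3 = A2; e.g. 1 (Black) can still go to 3. Fixed point.
White's attractor = {2, 5, 6}; Black avoids the target exactly from the complement.

1, 3, 4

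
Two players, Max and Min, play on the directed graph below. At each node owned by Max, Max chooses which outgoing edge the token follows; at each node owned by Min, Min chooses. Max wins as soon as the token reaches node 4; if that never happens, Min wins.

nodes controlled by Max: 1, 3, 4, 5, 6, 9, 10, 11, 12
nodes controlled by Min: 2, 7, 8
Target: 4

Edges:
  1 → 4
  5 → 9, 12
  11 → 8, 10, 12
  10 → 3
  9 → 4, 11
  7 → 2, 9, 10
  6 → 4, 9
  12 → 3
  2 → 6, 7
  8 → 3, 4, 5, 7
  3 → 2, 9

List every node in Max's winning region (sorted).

A0 = {4}
A1: add {1, 6, 9} — 1 (Max) has 1→4; 6 (Max) has 6→4; 9 (Max) has 9→4.
A2: add {3, 5} — 3 (Max) has 3→9; 5 (Max) has 5→9.
A3: add {10, 12} — 10 (Max) has 10→3; 12 (Max) has 12→3.
A4: add {11} — 11 (Max) has 11→10.
A5 = A4; e.g. 2 (Min) can still go to 7. Fixed point.
Max's winning region = {1, 3, 4, 5, 6, 9, 10, 11, 12}.

1, 3, 4, 5, 6, 9, 10, 11, 12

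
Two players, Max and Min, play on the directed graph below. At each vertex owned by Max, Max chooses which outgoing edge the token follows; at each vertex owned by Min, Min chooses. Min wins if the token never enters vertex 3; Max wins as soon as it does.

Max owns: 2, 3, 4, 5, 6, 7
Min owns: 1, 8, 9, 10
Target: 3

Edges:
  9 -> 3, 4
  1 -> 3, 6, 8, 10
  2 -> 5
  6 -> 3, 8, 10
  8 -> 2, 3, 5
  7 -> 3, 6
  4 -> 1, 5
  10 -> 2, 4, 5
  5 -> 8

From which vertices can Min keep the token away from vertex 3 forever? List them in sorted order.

A0 = {3}
A1: add {6, 7} — 6 (Max) has 6→3; 7 (Max) has 7→3.
A2 = A1; e.g. 1 (Min) can still go to 8. Fixed point.
Max's attractor = {3, 6, 7}; Min avoids the target exactly from the complement.

1, 2, 4, 5, 8, 9, 10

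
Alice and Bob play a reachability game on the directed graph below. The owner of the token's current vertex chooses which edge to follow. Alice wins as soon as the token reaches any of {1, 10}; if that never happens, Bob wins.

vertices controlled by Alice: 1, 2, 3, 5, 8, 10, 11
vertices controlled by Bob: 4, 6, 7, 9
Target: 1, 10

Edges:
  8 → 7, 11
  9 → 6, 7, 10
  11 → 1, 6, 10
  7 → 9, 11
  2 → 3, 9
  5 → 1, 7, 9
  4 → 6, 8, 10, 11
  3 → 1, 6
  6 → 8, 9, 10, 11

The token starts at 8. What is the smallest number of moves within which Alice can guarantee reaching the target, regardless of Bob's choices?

A0 = {1, 10}
A1: add {3, 5, 11} — 3 (Alice) has 3→1; 5 (Alice) has 5→1; 11 (Alice) has 11→1.
A2: add {2, 8} — 2 (Alice) has 2→3; 8 (Alice) has 8→11.
A3 = A2; e.g. 4 (Bob) can still go to 6. Fixed point.
8 enters the attractor at level 2, so Alice can force the target in 2 moves from there.

2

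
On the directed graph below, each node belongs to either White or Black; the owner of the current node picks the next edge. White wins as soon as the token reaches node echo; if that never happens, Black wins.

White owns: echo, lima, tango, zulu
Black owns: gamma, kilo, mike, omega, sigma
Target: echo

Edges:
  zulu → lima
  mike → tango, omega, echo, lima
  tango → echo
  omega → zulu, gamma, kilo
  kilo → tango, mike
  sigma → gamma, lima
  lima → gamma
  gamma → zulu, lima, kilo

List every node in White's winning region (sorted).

A0 = {echo}
A1: add {tango} — tango (White) has tango→echo.
A2 = A1; e.g. sigma (Black) can still go to gamma. Fixed point.
White's winning region = {echo, tango}.

echo, tango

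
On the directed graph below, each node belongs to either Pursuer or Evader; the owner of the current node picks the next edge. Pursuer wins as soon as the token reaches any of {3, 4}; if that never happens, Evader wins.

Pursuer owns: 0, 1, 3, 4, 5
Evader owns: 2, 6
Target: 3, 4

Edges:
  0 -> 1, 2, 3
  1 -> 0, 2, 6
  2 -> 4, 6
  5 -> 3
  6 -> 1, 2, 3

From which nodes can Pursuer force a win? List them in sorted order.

0, 1, 3, 4, 5

A0 = {3, 4}
A1: add {0, 5} — 0 (Pursuer) has 0→3; 5 (Pursuer) has 5→3.
A2: add {1} — 1 (Pursuer) has 1→0.
A3 = A2; e.g. 2 (Evader) can still go to 6. Fixed point.
Pursuer's winning region = {0, 1, 3, 4, 5}.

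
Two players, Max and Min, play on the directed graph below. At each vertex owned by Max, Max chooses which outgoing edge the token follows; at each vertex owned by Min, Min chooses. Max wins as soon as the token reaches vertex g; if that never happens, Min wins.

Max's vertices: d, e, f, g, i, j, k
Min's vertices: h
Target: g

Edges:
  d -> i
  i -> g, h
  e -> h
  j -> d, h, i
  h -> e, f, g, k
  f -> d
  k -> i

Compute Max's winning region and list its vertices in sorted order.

A0 = {g}
A1: add {i} — i (Max) has i→g.
A2: add {d, j, k} — d (Max) has d→i; j (Max) has j→i; k (Max) has k→i.
A3: add {f} — f (Max) has f→d.
A4 = A3; e.g. e (Max) has no edge into A3. Fixed point.
Max's winning region = {d, f, g, i, j, k}.

d, f, g, i, j, k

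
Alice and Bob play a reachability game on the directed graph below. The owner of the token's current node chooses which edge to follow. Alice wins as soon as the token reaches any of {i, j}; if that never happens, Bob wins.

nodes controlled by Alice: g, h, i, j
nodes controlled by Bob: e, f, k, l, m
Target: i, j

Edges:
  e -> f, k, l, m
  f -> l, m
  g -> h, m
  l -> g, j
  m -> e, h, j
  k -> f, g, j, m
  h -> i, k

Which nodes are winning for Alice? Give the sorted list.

A0 = {i, j}
A1: add {h} — h (Alice) has h→i.
A2: add {g} — g (Alice) has g→h.
A3: add {l} — l (Bob): all of {g, j} already in.
A4 = A3; e.g. e (Bob) can still go to f. Fixed point.
Alice's winning region = {g, h, i, j, l}.

g, h, i, j, l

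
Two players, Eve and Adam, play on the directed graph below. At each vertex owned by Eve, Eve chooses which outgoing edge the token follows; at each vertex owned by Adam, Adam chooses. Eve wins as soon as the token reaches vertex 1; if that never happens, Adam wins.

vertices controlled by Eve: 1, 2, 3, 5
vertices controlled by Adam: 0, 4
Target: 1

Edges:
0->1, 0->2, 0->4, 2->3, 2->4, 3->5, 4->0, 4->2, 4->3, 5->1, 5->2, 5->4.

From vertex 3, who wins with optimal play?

Eve

A0 = {1}
A1: add {5} — 5 (Eve) has 5→1.
A2: add {3} — 3 (Eve) has 3→5.
3 ∈ A2, so Eve can force the target.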